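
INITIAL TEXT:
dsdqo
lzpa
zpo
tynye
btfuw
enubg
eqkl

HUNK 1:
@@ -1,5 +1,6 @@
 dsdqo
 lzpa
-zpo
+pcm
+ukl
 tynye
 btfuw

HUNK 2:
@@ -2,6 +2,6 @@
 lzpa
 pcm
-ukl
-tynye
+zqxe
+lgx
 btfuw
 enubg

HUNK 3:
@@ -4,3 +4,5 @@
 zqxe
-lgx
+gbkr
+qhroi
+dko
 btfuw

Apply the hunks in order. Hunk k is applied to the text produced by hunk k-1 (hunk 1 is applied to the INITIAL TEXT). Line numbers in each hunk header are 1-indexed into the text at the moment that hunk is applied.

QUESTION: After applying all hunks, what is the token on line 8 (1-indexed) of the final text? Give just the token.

Answer: btfuw

Derivation:
Hunk 1: at line 1 remove [zpo] add [pcm,ukl] -> 8 lines: dsdqo lzpa pcm ukl tynye btfuw enubg eqkl
Hunk 2: at line 2 remove [ukl,tynye] add [zqxe,lgx] -> 8 lines: dsdqo lzpa pcm zqxe lgx btfuw enubg eqkl
Hunk 3: at line 4 remove [lgx] add [gbkr,qhroi,dko] -> 10 lines: dsdqo lzpa pcm zqxe gbkr qhroi dko btfuw enubg eqkl
Final line 8: btfuw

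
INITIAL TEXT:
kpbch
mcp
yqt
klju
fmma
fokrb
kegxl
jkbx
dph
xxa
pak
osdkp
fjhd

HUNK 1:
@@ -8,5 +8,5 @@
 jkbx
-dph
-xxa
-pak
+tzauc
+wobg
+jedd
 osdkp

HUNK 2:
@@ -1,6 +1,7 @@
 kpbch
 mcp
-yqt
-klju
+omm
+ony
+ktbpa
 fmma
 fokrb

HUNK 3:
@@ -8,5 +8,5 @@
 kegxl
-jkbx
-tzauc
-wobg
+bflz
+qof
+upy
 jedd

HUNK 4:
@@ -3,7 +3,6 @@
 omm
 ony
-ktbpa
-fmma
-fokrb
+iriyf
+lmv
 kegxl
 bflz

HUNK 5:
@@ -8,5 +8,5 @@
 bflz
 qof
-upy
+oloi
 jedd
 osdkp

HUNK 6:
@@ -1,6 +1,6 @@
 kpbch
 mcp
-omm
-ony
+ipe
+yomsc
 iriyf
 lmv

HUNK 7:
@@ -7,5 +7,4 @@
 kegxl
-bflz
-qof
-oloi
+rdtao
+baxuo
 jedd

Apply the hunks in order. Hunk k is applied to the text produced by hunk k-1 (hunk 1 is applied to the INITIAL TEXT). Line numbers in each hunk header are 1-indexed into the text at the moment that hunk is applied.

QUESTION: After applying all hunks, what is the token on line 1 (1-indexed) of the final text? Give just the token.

Answer: kpbch

Derivation:
Hunk 1: at line 8 remove [dph,xxa,pak] add [tzauc,wobg,jedd] -> 13 lines: kpbch mcp yqt klju fmma fokrb kegxl jkbx tzauc wobg jedd osdkp fjhd
Hunk 2: at line 1 remove [yqt,klju] add [omm,ony,ktbpa] -> 14 lines: kpbch mcp omm ony ktbpa fmma fokrb kegxl jkbx tzauc wobg jedd osdkp fjhd
Hunk 3: at line 8 remove [jkbx,tzauc,wobg] add [bflz,qof,upy] -> 14 lines: kpbch mcp omm ony ktbpa fmma fokrb kegxl bflz qof upy jedd osdkp fjhd
Hunk 4: at line 3 remove [ktbpa,fmma,fokrb] add [iriyf,lmv] -> 13 lines: kpbch mcp omm ony iriyf lmv kegxl bflz qof upy jedd osdkp fjhd
Hunk 5: at line 8 remove [upy] add [oloi] -> 13 lines: kpbch mcp omm ony iriyf lmv kegxl bflz qof oloi jedd osdkp fjhd
Hunk 6: at line 1 remove [omm,ony] add [ipe,yomsc] -> 13 lines: kpbch mcp ipe yomsc iriyf lmv kegxl bflz qof oloi jedd osdkp fjhd
Hunk 7: at line 7 remove [bflz,qof,oloi] add [rdtao,baxuo] -> 12 lines: kpbch mcp ipe yomsc iriyf lmv kegxl rdtao baxuo jedd osdkp fjhd
Final line 1: kpbch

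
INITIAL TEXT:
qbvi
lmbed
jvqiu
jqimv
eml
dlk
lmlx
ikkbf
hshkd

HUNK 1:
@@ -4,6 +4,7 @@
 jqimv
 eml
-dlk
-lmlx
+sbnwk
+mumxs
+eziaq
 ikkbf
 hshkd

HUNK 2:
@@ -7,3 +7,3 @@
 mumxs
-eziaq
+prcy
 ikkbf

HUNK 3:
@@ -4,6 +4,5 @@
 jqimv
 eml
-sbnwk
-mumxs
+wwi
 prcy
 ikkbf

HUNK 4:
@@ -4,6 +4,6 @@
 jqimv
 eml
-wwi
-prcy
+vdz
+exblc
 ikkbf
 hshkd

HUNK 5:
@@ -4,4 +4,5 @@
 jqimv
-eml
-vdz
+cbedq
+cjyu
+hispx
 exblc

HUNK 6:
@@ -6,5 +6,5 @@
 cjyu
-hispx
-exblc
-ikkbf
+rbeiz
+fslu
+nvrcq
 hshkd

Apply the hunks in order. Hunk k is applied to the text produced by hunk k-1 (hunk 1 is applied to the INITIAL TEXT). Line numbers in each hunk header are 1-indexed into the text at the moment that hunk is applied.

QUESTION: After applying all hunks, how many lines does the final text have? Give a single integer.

Answer: 10

Derivation:
Hunk 1: at line 4 remove [dlk,lmlx] add [sbnwk,mumxs,eziaq] -> 10 lines: qbvi lmbed jvqiu jqimv eml sbnwk mumxs eziaq ikkbf hshkd
Hunk 2: at line 7 remove [eziaq] add [prcy] -> 10 lines: qbvi lmbed jvqiu jqimv eml sbnwk mumxs prcy ikkbf hshkd
Hunk 3: at line 4 remove [sbnwk,mumxs] add [wwi] -> 9 lines: qbvi lmbed jvqiu jqimv eml wwi prcy ikkbf hshkd
Hunk 4: at line 4 remove [wwi,prcy] add [vdz,exblc] -> 9 lines: qbvi lmbed jvqiu jqimv eml vdz exblc ikkbf hshkd
Hunk 5: at line 4 remove [eml,vdz] add [cbedq,cjyu,hispx] -> 10 lines: qbvi lmbed jvqiu jqimv cbedq cjyu hispx exblc ikkbf hshkd
Hunk 6: at line 6 remove [hispx,exblc,ikkbf] add [rbeiz,fslu,nvrcq] -> 10 lines: qbvi lmbed jvqiu jqimv cbedq cjyu rbeiz fslu nvrcq hshkd
Final line count: 10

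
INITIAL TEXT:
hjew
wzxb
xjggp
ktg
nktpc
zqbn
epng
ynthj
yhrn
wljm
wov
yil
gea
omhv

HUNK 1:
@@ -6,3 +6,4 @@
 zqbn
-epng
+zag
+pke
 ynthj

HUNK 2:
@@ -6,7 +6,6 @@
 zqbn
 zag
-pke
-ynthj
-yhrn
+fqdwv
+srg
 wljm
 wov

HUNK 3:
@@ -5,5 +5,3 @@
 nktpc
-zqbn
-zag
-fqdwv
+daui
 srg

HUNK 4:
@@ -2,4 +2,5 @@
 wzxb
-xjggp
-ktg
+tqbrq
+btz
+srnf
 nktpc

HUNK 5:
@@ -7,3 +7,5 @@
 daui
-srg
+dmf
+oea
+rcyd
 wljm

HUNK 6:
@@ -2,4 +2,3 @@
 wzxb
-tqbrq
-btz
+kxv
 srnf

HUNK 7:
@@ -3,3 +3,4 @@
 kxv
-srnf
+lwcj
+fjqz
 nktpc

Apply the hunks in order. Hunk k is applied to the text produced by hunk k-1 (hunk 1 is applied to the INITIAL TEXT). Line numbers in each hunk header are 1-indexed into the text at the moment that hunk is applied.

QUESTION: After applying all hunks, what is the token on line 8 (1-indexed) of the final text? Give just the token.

Hunk 1: at line 6 remove [epng] add [zag,pke] -> 15 lines: hjew wzxb xjggp ktg nktpc zqbn zag pke ynthj yhrn wljm wov yil gea omhv
Hunk 2: at line 6 remove [pke,ynthj,yhrn] add [fqdwv,srg] -> 14 lines: hjew wzxb xjggp ktg nktpc zqbn zag fqdwv srg wljm wov yil gea omhv
Hunk 3: at line 5 remove [zqbn,zag,fqdwv] add [daui] -> 12 lines: hjew wzxb xjggp ktg nktpc daui srg wljm wov yil gea omhv
Hunk 4: at line 2 remove [xjggp,ktg] add [tqbrq,btz,srnf] -> 13 lines: hjew wzxb tqbrq btz srnf nktpc daui srg wljm wov yil gea omhv
Hunk 5: at line 7 remove [srg] add [dmf,oea,rcyd] -> 15 lines: hjew wzxb tqbrq btz srnf nktpc daui dmf oea rcyd wljm wov yil gea omhv
Hunk 6: at line 2 remove [tqbrq,btz] add [kxv] -> 14 lines: hjew wzxb kxv srnf nktpc daui dmf oea rcyd wljm wov yil gea omhv
Hunk 7: at line 3 remove [srnf] add [lwcj,fjqz] -> 15 lines: hjew wzxb kxv lwcj fjqz nktpc daui dmf oea rcyd wljm wov yil gea omhv
Final line 8: dmf

Answer: dmf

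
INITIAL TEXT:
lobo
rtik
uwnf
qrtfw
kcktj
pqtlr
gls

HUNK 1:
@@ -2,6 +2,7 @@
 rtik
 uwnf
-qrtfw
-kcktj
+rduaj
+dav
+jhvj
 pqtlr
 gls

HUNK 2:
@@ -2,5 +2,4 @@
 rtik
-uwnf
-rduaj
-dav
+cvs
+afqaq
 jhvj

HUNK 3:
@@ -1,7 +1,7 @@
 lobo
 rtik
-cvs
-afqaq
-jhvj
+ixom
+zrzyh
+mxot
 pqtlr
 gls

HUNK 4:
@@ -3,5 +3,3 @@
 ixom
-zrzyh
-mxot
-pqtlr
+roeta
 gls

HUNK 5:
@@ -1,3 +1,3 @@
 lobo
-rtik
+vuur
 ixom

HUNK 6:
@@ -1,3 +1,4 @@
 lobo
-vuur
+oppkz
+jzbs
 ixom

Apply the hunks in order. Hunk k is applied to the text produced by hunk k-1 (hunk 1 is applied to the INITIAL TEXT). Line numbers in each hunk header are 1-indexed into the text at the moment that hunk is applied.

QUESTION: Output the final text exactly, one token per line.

Hunk 1: at line 2 remove [qrtfw,kcktj] add [rduaj,dav,jhvj] -> 8 lines: lobo rtik uwnf rduaj dav jhvj pqtlr gls
Hunk 2: at line 2 remove [uwnf,rduaj,dav] add [cvs,afqaq] -> 7 lines: lobo rtik cvs afqaq jhvj pqtlr gls
Hunk 3: at line 1 remove [cvs,afqaq,jhvj] add [ixom,zrzyh,mxot] -> 7 lines: lobo rtik ixom zrzyh mxot pqtlr gls
Hunk 4: at line 3 remove [zrzyh,mxot,pqtlr] add [roeta] -> 5 lines: lobo rtik ixom roeta gls
Hunk 5: at line 1 remove [rtik] add [vuur] -> 5 lines: lobo vuur ixom roeta gls
Hunk 6: at line 1 remove [vuur] add [oppkz,jzbs] -> 6 lines: lobo oppkz jzbs ixom roeta gls

Answer: lobo
oppkz
jzbs
ixom
roeta
gls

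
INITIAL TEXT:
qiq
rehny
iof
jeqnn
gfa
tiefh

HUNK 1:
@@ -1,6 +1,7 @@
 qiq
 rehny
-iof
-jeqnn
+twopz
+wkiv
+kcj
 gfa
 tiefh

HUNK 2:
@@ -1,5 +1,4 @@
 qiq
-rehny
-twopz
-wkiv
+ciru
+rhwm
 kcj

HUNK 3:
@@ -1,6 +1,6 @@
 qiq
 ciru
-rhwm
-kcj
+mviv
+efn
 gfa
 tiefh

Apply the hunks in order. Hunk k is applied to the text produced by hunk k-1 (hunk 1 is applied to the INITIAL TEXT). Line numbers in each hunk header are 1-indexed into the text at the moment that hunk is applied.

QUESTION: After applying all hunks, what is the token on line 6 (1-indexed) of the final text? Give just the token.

Hunk 1: at line 1 remove [iof,jeqnn] add [twopz,wkiv,kcj] -> 7 lines: qiq rehny twopz wkiv kcj gfa tiefh
Hunk 2: at line 1 remove [rehny,twopz,wkiv] add [ciru,rhwm] -> 6 lines: qiq ciru rhwm kcj gfa tiefh
Hunk 3: at line 1 remove [rhwm,kcj] add [mviv,efn] -> 6 lines: qiq ciru mviv efn gfa tiefh
Final line 6: tiefh

Answer: tiefh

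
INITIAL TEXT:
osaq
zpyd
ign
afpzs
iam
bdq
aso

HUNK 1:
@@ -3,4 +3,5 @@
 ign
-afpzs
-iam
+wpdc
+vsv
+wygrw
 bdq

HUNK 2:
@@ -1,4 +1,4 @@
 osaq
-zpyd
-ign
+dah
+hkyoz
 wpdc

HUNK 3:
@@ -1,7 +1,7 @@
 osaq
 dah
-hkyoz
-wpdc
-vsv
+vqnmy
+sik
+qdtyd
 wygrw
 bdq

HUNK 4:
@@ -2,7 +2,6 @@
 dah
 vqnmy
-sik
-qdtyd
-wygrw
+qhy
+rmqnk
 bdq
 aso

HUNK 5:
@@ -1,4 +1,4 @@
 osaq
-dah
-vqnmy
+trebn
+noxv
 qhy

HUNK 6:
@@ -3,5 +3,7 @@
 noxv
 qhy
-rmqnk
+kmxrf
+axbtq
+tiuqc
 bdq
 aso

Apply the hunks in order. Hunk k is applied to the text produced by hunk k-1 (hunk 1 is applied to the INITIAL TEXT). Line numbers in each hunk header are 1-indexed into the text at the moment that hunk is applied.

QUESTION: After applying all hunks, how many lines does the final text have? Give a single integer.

Answer: 9

Derivation:
Hunk 1: at line 3 remove [afpzs,iam] add [wpdc,vsv,wygrw] -> 8 lines: osaq zpyd ign wpdc vsv wygrw bdq aso
Hunk 2: at line 1 remove [zpyd,ign] add [dah,hkyoz] -> 8 lines: osaq dah hkyoz wpdc vsv wygrw bdq aso
Hunk 3: at line 1 remove [hkyoz,wpdc,vsv] add [vqnmy,sik,qdtyd] -> 8 lines: osaq dah vqnmy sik qdtyd wygrw bdq aso
Hunk 4: at line 2 remove [sik,qdtyd,wygrw] add [qhy,rmqnk] -> 7 lines: osaq dah vqnmy qhy rmqnk bdq aso
Hunk 5: at line 1 remove [dah,vqnmy] add [trebn,noxv] -> 7 lines: osaq trebn noxv qhy rmqnk bdq aso
Hunk 6: at line 3 remove [rmqnk] add [kmxrf,axbtq,tiuqc] -> 9 lines: osaq trebn noxv qhy kmxrf axbtq tiuqc bdq aso
Final line count: 9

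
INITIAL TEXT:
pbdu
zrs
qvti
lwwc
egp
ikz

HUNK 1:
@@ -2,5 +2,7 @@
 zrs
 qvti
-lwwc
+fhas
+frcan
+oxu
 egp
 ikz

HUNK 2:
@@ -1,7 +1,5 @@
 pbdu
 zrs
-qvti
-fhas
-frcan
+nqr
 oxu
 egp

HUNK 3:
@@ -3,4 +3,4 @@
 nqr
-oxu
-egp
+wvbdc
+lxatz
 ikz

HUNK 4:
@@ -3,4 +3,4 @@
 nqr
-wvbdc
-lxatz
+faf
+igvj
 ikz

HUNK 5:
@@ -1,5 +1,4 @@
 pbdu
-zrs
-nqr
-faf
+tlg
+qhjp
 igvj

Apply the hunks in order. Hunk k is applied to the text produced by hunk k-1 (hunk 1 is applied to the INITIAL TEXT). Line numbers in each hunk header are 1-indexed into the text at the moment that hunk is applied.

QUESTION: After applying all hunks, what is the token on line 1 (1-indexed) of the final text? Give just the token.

Answer: pbdu

Derivation:
Hunk 1: at line 2 remove [lwwc] add [fhas,frcan,oxu] -> 8 lines: pbdu zrs qvti fhas frcan oxu egp ikz
Hunk 2: at line 1 remove [qvti,fhas,frcan] add [nqr] -> 6 lines: pbdu zrs nqr oxu egp ikz
Hunk 3: at line 3 remove [oxu,egp] add [wvbdc,lxatz] -> 6 lines: pbdu zrs nqr wvbdc lxatz ikz
Hunk 4: at line 3 remove [wvbdc,lxatz] add [faf,igvj] -> 6 lines: pbdu zrs nqr faf igvj ikz
Hunk 5: at line 1 remove [zrs,nqr,faf] add [tlg,qhjp] -> 5 lines: pbdu tlg qhjp igvj ikz
Final line 1: pbdu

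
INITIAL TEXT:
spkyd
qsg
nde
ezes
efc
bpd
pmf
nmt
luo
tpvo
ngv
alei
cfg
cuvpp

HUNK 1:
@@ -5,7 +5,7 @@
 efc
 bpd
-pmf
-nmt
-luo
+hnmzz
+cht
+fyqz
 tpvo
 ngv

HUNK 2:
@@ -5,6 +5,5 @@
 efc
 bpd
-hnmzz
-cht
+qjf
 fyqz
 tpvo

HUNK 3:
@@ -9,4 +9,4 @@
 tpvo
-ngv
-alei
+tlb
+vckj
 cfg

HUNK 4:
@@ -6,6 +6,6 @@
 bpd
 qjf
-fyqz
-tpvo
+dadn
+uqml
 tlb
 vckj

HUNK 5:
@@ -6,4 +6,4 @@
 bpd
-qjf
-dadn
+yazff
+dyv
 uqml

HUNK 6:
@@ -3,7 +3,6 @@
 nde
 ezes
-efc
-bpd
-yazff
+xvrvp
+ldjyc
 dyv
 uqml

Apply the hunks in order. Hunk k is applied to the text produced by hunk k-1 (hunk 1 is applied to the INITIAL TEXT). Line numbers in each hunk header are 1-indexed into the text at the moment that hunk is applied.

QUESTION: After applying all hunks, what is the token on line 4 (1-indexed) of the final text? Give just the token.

Hunk 1: at line 5 remove [pmf,nmt,luo] add [hnmzz,cht,fyqz] -> 14 lines: spkyd qsg nde ezes efc bpd hnmzz cht fyqz tpvo ngv alei cfg cuvpp
Hunk 2: at line 5 remove [hnmzz,cht] add [qjf] -> 13 lines: spkyd qsg nde ezes efc bpd qjf fyqz tpvo ngv alei cfg cuvpp
Hunk 3: at line 9 remove [ngv,alei] add [tlb,vckj] -> 13 lines: spkyd qsg nde ezes efc bpd qjf fyqz tpvo tlb vckj cfg cuvpp
Hunk 4: at line 6 remove [fyqz,tpvo] add [dadn,uqml] -> 13 lines: spkyd qsg nde ezes efc bpd qjf dadn uqml tlb vckj cfg cuvpp
Hunk 5: at line 6 remove [qjf,dadn] add [yazff,dyv] -> 13 lines: spkyd qsg nde ezes efc bpd yazff dyv uqml tlb vckj cfg cuvpp
Hunk 6: at line 3 remove [efc,bpd,yazff] add [xvrvp,ldjyc] -> 12 lines: spkyd qsg nde ezes xvrvp ldjyc dyv uqml tlb vckj cfg cuvpp
Final line 4: ezes

Answer: ezes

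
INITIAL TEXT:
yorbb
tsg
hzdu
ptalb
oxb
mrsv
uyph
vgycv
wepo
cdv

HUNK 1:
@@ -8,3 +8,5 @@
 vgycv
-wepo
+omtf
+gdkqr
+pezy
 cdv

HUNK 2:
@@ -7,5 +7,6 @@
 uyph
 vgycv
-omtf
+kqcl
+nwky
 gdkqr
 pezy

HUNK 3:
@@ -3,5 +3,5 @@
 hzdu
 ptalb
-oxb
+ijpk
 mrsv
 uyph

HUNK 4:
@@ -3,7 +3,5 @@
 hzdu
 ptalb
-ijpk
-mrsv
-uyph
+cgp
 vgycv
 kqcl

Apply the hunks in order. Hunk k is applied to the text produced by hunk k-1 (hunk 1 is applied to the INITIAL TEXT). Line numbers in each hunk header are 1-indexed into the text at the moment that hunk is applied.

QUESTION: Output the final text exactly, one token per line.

Hunk 1: at line 8 remove [wepo] add [omtf,gdkqr,pezy] -> 12 lines: yorbb tsg hzdu ptalb oxb mrsv uyph vgycv omtf gdkqr pezy cdv
Hunk 2: at line 7 remove [omtf] add [kqcl,nwky] -> 13 lines: yorbb tsg hzdu ptalb oxb mrsv uyph vgycv kqcl nwky gdkqr pezy cdv
Hunk 3: at line 3 remove [oxb] add [ijpk] -> 13 lines: yorbb tsg hzdu ptalb ijpk mrsv uyph vgycv kqcl nwky gdkqr pezy cdv
Hunk 4: at line 3 remove [ijpk,mrsv,uyph] add [cgp] -> 11 lines: yorbb tsg hzdu ptalb cgp vgycv kqcl nwky gdkqr pezy cdv

Answer: yorbb
tsg
hzdu
ptalb
cgp
vgycv
kqcl
nwky
gdkqr
pezy
cdv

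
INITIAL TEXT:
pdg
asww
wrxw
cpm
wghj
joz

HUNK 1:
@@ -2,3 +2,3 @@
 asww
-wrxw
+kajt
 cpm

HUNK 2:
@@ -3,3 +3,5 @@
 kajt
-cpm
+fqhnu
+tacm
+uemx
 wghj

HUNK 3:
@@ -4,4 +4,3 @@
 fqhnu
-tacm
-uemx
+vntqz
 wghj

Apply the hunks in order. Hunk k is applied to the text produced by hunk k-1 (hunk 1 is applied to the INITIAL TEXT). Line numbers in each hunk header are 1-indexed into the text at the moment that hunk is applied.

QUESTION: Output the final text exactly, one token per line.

Hunk 1: at line 2 remove [wrxw] add [kajt] -> 6 lines: pdg asww kajt cpm wghj joz
Hunk 2: at line 3 remove [cpm] add [fqhnu,tacm,uemx] -> 8 lines: pdg asww kajt fqhnu tacm uemx wghj joz
Hunk 3: at line 4 remove [tacm,uemx] add [vntqz] -> 7 lines: pdg asww kajt fqhnu vntqz wghj joz

Answer: pdg
asww
kajt
fqhnu
vntqz
wghj
joz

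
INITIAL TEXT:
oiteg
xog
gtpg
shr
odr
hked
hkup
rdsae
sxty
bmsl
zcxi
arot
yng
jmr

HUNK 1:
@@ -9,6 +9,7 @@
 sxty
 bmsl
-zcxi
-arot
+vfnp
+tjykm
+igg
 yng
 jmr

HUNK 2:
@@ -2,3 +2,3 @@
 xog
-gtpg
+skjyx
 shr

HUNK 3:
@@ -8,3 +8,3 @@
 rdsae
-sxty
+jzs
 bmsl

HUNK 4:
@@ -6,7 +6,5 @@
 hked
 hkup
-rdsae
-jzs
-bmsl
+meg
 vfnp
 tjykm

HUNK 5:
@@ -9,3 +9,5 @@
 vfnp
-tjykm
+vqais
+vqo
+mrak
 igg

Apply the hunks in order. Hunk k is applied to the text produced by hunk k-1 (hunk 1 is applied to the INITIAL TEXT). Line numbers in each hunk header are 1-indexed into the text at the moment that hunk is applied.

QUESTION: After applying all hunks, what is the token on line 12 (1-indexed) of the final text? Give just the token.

Answer: mrak

Derivation:
Hunk 1: at line 9 remove [zcxi,arot] add [vfnp,tjykm,igg] -> 15 lines: oiteg xog gtpg shr odr hked hkup rdsae sxty bmsl vfnp tjykm igg yng jmr
Hunk 2: at line 2 remove [gtpg] add [skjyx] -> 15 lines: oiteg xog skjyx shr odr hked hkup rdsae sxty bmsl vfnp tjykm igg yng jmr
Hunk 3: at line 8 remove [sxty] add [jzs] -> 15 lines: oiteg xog skjyx shr odr hked hkup rdsae jzs bmsl vfnp tjykm igg yng jmr
Hunk 4: at line 6 remove [rdsae,jzs,bmsl] add [meg] -> 13 lines: oiteg xog skjyx shr odr hked hkup meg vfnp tjykm igg yng jmr
Hunk 5: at line 9 remove [tjykm] add [vqais,vqo,mrak] -> 15 lines: oiteg xog skjyx shr odr hked hkup meg vfnp vqais vqo mrak igg yng jmr
Final line 12: mrak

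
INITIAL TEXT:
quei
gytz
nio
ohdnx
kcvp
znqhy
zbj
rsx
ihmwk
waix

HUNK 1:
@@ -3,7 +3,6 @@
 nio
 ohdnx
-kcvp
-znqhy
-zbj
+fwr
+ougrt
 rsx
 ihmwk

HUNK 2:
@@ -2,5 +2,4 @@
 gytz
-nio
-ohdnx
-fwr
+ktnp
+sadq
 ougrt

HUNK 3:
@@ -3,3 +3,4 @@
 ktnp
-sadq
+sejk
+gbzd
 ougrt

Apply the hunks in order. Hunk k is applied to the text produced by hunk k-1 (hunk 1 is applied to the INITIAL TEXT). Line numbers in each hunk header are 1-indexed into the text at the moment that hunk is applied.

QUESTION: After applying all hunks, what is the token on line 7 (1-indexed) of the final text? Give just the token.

Hunk 1: at line 3 remove [kcvp,znqhy,zbj] add [fwr,ougrt] -> 9 lines: quei gytz nio ohdnx fwr ougrt rsx ihmwk waix
Hunk 2: at line 2 remove [nio,ohdnx,fwr] add [ktnp,sadq] -> 8 lines: quei gytz ktnp sadq ougrt rsx ihmwk waix
Hunk 3: at line 3 remove [sadq] add [sejk,gbzd] -> 9 lines: quei gytz ktnp sejk gbzd ougrt rsx ihmwk waix
Final line 7: rsx

Answer: rsx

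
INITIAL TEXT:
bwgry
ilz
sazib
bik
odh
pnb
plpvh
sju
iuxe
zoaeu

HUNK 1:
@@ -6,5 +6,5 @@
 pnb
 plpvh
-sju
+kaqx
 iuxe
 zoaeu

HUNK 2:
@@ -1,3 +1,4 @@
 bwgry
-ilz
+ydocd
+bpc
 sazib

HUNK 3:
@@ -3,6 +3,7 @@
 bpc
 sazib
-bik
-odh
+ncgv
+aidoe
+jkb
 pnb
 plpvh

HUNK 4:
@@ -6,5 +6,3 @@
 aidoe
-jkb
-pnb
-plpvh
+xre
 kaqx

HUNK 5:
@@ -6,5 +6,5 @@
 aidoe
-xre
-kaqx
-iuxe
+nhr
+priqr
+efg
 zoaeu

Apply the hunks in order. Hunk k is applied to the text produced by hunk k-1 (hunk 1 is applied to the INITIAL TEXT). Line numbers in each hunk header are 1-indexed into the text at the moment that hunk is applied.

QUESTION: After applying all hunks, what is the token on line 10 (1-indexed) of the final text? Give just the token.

Hunk 1: at line 6 remove [sju] add [kaqx] -> 10 lines: bwgry ilz sazib bik odh pnb plpvh kaqx iuxe zoaeu
Hunk 2: at line 1 remove [ilz] add [ydocd,bpc] -> 11 lines: bwgry ydocd bpc sazib bik odh pnb plpvh kaqx iuxe zoaeu
Hunk 3: at line 3 remove [bik,odh] add [ncgv,aidoe,jkb] -> 12 lines: bwgry ydocd bpc sazib ncgv aidoe jkb pnb plpvh kaqx iuxe zoaeu
Hunk 4: at line 6 remove [jkb,pnb,plpvh] add [xre] -> 10 lines: bwgry ydocd bpc sazib ncgv aidoe xre kaqx iuxe zoaeu
Hunk 5: at line 6 remove [xre,kaqx,iuxe] add [nhr,priqr,efg] -> 10 lines: bwgry ydocd bpc sazib ncgv aidoe nhr priqr efg zoaeu
Final line 10: zoaeu

Answer: zoaeu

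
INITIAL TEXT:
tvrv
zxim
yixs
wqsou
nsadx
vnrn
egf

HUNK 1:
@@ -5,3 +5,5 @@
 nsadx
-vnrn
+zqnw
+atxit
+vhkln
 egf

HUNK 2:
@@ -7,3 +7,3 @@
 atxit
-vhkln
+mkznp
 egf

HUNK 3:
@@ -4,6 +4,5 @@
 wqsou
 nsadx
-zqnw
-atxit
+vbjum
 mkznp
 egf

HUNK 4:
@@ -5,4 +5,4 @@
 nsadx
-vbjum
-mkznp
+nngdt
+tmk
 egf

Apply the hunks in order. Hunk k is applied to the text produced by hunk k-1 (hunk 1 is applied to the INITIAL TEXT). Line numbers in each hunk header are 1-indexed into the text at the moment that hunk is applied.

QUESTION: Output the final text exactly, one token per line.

Hunk 1: at line 5 remove [vnrn] add [zqnw,atxit,vhkln] -> 9 lines: tvrv zxim yixs wqsou nsadx zqnw atxit vhkln egf
Hunk 2: at line 7 remove [vhkln] add [mkznp] -> 9 lines: tvrv zxim yixs wqsou nsadx zqnw atxit mkznp egf
Hunk 3: at line 4 remove [zqnw,atxit] add [vbjum] -> 8 lines: tvrv zxim yixs wqsou nsadx vbjum mkznp egf
Hunk 4: at line 5 remove [vbjum,mkznp] add [nngdt,tmk] -> 8 lines: tvrv zxim yixs wqsou nsadx nngdt tmk egf

Answer: tvrv
zxim
yixs
wqsou
nsadx
nngdt
tmk
egf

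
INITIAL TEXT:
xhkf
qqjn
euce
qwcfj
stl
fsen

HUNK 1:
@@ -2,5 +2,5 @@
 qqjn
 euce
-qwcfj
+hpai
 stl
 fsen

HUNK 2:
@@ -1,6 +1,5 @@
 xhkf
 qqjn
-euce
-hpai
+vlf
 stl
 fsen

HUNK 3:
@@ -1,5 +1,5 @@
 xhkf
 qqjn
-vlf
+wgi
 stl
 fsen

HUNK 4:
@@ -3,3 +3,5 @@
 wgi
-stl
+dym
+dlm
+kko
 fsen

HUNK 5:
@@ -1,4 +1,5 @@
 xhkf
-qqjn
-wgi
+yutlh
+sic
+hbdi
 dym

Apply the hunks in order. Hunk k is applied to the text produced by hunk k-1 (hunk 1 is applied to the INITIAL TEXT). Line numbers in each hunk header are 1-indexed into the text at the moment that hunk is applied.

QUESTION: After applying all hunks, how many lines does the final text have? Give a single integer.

Hunk 1: at line 2 remove [qwcfj] add [hpai] -> 6 lines: xhkf qqjn euce hpai stl fsen
Hunk 2: at line 1 remove [euce,hpai] add [vlf] -> 5 lines: xhkf qqjn vlf stl fsen
Hunk 3: at line 1 remove [vlf] add [wgi] -> 5 lines: xhkf qqjn wgi stl fsen
Hunk 4: at line 3 remove [stl] add [dym,dlm,kko] -> 7 lines: xhkf qqjn wgi dym dlm kko fsen
Hunk 5: at line 1 remove [qqjn,wgi] add [yutlh,sic,hbdi] -> 8 lines: xhkf yutlh sic hbdi dym dlm kko fsen
Final line count: 8

Answer: 8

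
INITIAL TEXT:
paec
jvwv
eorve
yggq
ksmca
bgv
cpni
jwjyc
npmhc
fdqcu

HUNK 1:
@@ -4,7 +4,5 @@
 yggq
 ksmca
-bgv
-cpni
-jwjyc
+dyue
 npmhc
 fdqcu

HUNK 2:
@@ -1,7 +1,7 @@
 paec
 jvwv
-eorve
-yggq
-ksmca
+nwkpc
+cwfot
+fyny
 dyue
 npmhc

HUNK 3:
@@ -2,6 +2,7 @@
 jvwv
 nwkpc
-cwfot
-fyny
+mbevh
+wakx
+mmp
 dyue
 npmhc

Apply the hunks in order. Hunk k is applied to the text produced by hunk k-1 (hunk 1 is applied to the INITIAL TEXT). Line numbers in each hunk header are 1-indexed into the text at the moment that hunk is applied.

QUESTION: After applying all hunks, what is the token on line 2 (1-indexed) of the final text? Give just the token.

Hunk 1: at line 4 remove [bgv,cpni,jwjyc] add [dyue] -> 8 lines: paec jvwv eorve yggq ksmca dyue npmhc fdqcu
Hunk 2: at line 1 remove [eorve,yggq,ksmca] add [nwkpc,cwfot,fyny] -> 8 lines: paec jvwv nwkpc cwfot fyny dyue npmhc fdqcu
Hunk 3: at line 2 remove [cwfot,fyny] add [mbevh,wakx,mmp] -> 9 lines: paec jvwv nwkpc mbevh wakx mmp dyue npmhc fdqcu
Final line 2: jvwv

Answer: jvwv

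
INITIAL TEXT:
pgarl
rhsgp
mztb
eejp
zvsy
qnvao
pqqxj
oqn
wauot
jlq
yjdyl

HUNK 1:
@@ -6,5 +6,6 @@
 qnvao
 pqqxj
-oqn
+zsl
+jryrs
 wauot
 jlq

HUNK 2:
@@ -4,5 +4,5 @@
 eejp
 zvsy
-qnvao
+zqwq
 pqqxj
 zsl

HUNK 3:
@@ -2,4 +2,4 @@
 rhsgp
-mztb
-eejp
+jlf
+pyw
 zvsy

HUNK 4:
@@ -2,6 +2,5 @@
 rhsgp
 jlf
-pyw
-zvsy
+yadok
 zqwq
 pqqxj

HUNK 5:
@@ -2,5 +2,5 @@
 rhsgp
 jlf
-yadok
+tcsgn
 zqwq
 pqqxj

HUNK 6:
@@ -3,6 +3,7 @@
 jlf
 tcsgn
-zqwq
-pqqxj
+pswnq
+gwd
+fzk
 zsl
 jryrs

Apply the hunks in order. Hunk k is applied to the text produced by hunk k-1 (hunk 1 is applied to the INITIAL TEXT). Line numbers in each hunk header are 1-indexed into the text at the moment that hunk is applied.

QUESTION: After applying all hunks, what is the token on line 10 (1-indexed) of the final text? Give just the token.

Hunk 1: at line 6 remove [oqn] add [zsl,jryrs] -> 12 lines: pgarl rhsgp mztb eejp zvsy qnvao pqqxj zsl jryrs wauot jlq yjdyl
Hunk 2: at line 4 remove [qnvao] add [zqwq] -> 12 lines: pgarl rhsgp mztb eejp zvsy zqwq pqqxj zsl jryrs wauot jlq yjdyl
Hunk 3: at line 2 remove [mztb,eejp] add [jlf,pyw] -> 12 lines: pgarl rhsgp jlf pyw zvsy zqwq pqqxj zsl jryrs wauot jlq yjdyl
Hunk 4: at line 2 remove [pyw,zvsy] add [yadok] -> 11 lines: pgarl rhsgp jlf yadok zqwq pqqxj zsl jryrs wauot jlq yjdyl
Hunk 5: at line 2 remove [yadok] add [tcsgn] -> 11 lines: pgarl rhsgp jlf tcsgn zqwq pqqxj zsl jryrs wauot jlq yjdyl
Hunk 6: at line 3 remove [zqwq,pqqxj] add [pswnq,gwd,fzk] -> 12 lines: pgarl rhsgp jlf tcsgn pswnq gwd fzk zsl jryrs wauot jlq yjdyl
Final line 10: wauot

Answer: wauot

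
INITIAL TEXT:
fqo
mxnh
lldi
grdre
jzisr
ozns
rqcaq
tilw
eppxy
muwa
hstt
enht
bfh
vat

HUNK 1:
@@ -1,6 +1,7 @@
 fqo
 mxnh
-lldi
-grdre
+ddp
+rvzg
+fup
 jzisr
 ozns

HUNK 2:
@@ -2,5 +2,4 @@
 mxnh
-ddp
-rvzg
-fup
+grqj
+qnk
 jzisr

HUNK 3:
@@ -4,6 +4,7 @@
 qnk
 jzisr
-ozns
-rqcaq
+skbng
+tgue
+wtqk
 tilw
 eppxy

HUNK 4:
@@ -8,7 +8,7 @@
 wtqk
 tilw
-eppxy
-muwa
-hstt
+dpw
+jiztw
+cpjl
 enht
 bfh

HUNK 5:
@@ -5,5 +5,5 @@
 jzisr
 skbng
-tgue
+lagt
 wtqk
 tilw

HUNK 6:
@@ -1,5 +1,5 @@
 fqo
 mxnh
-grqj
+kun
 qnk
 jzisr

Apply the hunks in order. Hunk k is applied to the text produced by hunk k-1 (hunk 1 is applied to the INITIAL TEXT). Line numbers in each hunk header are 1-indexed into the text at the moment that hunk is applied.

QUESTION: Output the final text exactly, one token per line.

Answer: fqo
mxnh
kun
qnk
jzisr
skbng
lagt
wtqk
tilw
dpw
jiztw
cpjl
enht
bfh
vat

Derivation:
Hunk 1: at line 1 remove [lldi,grdre] add [ddp,rvzg,fup] -> 15 lines: fqo mxnh ddp rvzg fup jzisr ozns rqcaq tilw eppxy muwa hstt enht bfh vat
Hunk 2: at line 2 remove [ddp,rvzg,fup] add [grqj,qnk] -> 14 lines: fqo mxnh grqj qnk jzisr ozns rqcaq tilw eppxy muwa hstt enht bfh vat
Hunk 3: at line 4 remove [ozns,rqcaq] add [skbng,tgue,wtqk] -> 15 lines: fqo mxnh grqj qnk jzisr skbng tgue wtqk tilw eppxy muwa hstt enht bfh vat
Hunk 4: at line 8 remove [eppxy,muwa,hstt] add [dpw,jiztw,cpjl] -> 15 lines: fqo mxnh grqj qnk jzisr skbng tgue wtqk tilw dpw jiztw cpjl enht bfh vat
Hunk 5: at line 5 remove [tgue] add [lagt] -> 15 lines: fqo mxnh grqj qnk jzisr skbng lagt wtqk tilw dpw jiztw cpjl enht bfh vat
Hunk 6: at line 1 remove [grqj] add [kun] -> 15 lines: fqo mxnh kun qnk jzisr skbng lagt wtqk tilw dpw jiztw cpjl enht bfh vat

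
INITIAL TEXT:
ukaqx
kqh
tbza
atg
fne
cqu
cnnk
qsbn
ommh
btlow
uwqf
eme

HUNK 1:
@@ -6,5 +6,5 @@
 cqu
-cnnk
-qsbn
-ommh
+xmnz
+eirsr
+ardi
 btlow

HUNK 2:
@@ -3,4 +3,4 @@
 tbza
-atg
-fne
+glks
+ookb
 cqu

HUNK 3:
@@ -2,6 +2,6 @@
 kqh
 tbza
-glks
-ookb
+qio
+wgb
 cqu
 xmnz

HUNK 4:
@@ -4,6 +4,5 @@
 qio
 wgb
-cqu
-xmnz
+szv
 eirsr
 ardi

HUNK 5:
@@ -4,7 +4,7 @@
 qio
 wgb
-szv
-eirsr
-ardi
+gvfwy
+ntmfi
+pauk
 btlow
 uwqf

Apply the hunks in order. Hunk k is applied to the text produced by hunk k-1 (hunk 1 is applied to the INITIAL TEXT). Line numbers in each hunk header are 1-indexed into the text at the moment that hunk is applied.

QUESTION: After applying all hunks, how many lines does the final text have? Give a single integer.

Answer: 11

Derivation:
Hunk 1: at line 6 remove [cnnk,qsbn,ommh] add [xmnz,eirsr,ardi] -> 12 lines: ukaqx kqh tbza atg fne cqu xmnz eirsr ardi btlow uwqf eme
Hunk 2: at line 3 remove [atg,fne] add [glks,ookb] -> 12 lines: ukaqx kqh tbza glks ookb cqu xmnz eirsr ardi btlow uwqf eme
Hunk 3: at line 2 remove [glks,ookb] add [qio,wgb] -> 12 lines: ukaqx kqh tbza qio wgb cqu xmnz eirsr ardi btlow uwqf eme
Hunk 4: at line 4 remove [cqu,xmnz] add [szv] -> 11 lines: ukaqx kqh tbza qio wgb szv eirsr ardi btlow uwqf eme
Hunk 5: at line 4 remove [szv,eirsr,ardi] add [gvfwy,ntmfi,pauk] -> 11 lines: ukaqx kqh tbza qio wgb gvfwy ntmfi pauk btlow uwqf eme
Final line count: 11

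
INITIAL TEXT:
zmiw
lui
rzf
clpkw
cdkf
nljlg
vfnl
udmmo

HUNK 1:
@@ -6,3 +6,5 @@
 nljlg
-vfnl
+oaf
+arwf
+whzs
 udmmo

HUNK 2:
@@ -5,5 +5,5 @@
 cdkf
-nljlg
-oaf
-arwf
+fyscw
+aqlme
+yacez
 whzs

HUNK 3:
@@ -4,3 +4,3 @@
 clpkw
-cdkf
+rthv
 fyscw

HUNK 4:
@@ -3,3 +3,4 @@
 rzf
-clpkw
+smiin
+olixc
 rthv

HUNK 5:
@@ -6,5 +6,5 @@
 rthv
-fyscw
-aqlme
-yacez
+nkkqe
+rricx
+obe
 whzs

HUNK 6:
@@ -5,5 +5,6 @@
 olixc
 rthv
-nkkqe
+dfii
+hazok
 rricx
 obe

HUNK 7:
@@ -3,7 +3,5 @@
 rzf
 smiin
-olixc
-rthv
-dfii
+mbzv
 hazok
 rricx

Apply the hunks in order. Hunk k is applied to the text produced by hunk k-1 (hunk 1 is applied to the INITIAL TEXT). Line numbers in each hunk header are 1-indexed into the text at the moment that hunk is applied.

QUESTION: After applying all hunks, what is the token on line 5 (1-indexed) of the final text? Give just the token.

Answer: mbzv

Derivation:
Hunk 1: at line 6 remove [vfnl] add [oaf,arwf,whzs] -> 10 lines: zmiw lui rzf clpkw cdkf nljlg oaf arwf whzs udmmo
Hunk 2: at line 5 remove [nljlg,oaf,arwf] add [fyscw,aqlme,yacez] -> 10 lines: zmiw lui rzf clpkw cdkf fyscw aqlme yacez whzs udmmo
Hunk 3: at line 4 remove [cdkf] add [rthv] -> 10 lines: zmiw lui rzf clpkw rthv fyscw aqlme yacez whzs udmmo
Hunk 4: at line 3 remove [clpkw] add [smiin,olixc] -> 11 lines: zmiw lui rzf smiin olixc rthv fyscw aqlme yacez whzs udmmo
Hunk 5: at line 6 remove [fyscw,aqlme,yacez] add [nkkqe,rricx,obe] -> 11 lines: zmiw lui rzf smiin olixc rthv nkkqe rricx obe whzs udmmo
Hunk 6: at line 5 remove [nkkqe] add [dfii,hazok] -> 12 lines: zmiw lui rzf smiin olixc rthv dfii hazok rricx obe whzs udmmo
Hunk 7: at line 3 remove [olixc,rthv,dfii] add [mbzv] -> 10 lines: zmiw lui rzf smiin mbzv hazok rricx obe whzs udmmo
Final line 5: mbzv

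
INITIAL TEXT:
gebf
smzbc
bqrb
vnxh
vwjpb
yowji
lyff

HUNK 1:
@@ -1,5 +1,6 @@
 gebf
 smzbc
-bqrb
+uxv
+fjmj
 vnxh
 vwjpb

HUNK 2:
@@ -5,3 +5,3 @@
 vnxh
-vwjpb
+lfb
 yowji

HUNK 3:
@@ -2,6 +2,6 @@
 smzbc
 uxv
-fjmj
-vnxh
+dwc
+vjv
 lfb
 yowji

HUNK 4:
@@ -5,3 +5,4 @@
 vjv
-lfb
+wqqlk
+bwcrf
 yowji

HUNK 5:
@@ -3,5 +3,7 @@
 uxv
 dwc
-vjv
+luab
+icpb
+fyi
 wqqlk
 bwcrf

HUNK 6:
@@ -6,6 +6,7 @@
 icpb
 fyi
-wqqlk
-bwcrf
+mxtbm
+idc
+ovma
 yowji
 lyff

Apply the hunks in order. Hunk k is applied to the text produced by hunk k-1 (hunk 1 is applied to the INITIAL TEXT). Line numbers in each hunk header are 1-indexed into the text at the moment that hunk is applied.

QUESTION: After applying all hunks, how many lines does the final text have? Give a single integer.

Answer: 12

Derivation:
Hunk 1: at line 1 remove [bqrb] add [uxv,fjmj] -> 8 lines: gebf smzbc uxv fjmj vnxh vwjpb yowji lyff
Hunk 2: at line 5 remove [vwjpb] add [lfb] -> 8 lines: gebf smzbc uxv fjmj vnxh lfb yowji lyff
Hunk 3: at line 2 remove [fjmj,vnxh] add [dwc,vjv] -> 8 lines: gebf smzbc uxv dwc vjv lfb yowji lyff
Hunk 4: at line 5 remove [lfb] add [wqqlk,bwcrf] -> 9 lines: gebf smzbc uxv dwc vjv wqqlk bwcrf yowji lyff
Hunk 5: at line 3 remove [vjv] add [luab,icpb,fyi] -> 11 lines: gebf smzbc uxv dwc luab icpb fyi wqqlk bwcrf yowji lyff
Hunk 6: at line 6 remove [wqqlk,bwcrf] add [mxtbm,idc,ovma] -> 12 lines: gebf smzbc uxv dwc luab icpb fyi mxtbm idc ovma yowji lyff
Final line count: 12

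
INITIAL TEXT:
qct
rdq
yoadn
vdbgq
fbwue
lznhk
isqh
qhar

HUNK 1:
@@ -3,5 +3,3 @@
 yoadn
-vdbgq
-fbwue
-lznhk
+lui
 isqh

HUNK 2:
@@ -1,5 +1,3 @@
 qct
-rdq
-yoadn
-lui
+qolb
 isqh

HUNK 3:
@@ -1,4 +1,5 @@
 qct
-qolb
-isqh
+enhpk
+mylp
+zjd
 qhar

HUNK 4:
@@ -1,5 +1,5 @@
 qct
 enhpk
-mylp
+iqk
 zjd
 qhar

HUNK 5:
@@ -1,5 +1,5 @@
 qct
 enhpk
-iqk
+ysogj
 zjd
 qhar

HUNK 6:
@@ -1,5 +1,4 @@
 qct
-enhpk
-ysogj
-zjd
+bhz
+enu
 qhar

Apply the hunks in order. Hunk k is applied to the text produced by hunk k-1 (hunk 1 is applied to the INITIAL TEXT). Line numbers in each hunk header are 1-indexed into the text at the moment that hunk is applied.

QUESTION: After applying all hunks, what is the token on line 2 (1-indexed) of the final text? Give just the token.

Hunk 1: at line 3 remove [vdbgq,fbwue,lznhk] add [lui] -> 6 lines: qct rdq yoadn lui isqh qhar
Hunk 2: at line 1 remove [rdq,yoadn,lui] add [qolb] -> 4 lines: qct qolb isqh qhar
Hunk 3: at line 1 remove [qolb,isqh] add [enhpk,mylp,zjd] -> 5 lines: qct enhpk mylp zjd qhar
Hunk 4: at line 1 remove [mylp] add [iqk] -> 5 lines: qct enhpk iqk zjd qhar
Hunk 5: at line 1 remove [iqk] add [ysogj] -> 5 lines: qct enhpk ysogj zjd qhar
Hunk 6: at line 1 remove [enhpk,ysogj,zjd] add [bhz,enu] -> 4 lines: qct bhz enu qhar
Final line 2: bhz

Answer: bhz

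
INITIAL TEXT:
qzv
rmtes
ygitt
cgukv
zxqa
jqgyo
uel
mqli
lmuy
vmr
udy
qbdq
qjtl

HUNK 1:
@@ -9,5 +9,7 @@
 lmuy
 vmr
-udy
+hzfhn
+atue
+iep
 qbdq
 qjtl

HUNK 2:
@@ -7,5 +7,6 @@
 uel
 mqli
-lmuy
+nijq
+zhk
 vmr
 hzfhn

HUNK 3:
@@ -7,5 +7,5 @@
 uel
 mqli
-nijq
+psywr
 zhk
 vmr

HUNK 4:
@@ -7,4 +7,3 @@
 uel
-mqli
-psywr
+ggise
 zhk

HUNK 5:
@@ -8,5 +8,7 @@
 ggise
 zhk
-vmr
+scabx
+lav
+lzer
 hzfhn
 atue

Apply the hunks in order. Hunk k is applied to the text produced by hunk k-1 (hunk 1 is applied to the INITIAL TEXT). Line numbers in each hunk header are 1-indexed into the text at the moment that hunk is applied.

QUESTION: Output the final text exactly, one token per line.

Answer: qzv
rmtes
ygitt
cgukv
zxqa
jqgyo
uel
ggise
zhk
scabx
lav
lzer
hzfhn
atue
iep
qbdq
qjtl

Derivation:
Hunk 1: at line 9 remove [udy] add [hzfhn,atue,iep] -> 15 lines: qzv rmtes ygitt cgukv zxqa jqgyo uel mqli lmuy vmr hzfhn atue iep qbdq qjtl
Hunk 2: at line 7 remove [lmuy] add [nijq,zhk] -> 16 lines: qzv rmtes ygitt cgukv zxqa jqgyo uel mqli nijq zhk vmr hzfhn atue iep qbdq qjtl
Hunk 3: at line 7 remove [nijq] add [psywr] -> 16 lines: qzv rmtes ygitt cgukv zxqa jqgyo uel mqli psywr zhk vmr hzfhn atue iep qbdq qjtl
Hunk 4: at line 7 remove [mqli,psywr] add [ggise] -> 15 lines: qzv rmtes ygitt cgukv zxqa jqgyo uel ggise zhk vmr hzfhn atue iep qbdq qjtl
Hunk 5: at line 8 remove [vmr] add [scabx,lav,lzer] -> 17 lines: qzv rmtes ygitt cgukv zxqa jqgyo uel ggise zhk scabx lav lzer hzfhn atue iep qbdq qjtl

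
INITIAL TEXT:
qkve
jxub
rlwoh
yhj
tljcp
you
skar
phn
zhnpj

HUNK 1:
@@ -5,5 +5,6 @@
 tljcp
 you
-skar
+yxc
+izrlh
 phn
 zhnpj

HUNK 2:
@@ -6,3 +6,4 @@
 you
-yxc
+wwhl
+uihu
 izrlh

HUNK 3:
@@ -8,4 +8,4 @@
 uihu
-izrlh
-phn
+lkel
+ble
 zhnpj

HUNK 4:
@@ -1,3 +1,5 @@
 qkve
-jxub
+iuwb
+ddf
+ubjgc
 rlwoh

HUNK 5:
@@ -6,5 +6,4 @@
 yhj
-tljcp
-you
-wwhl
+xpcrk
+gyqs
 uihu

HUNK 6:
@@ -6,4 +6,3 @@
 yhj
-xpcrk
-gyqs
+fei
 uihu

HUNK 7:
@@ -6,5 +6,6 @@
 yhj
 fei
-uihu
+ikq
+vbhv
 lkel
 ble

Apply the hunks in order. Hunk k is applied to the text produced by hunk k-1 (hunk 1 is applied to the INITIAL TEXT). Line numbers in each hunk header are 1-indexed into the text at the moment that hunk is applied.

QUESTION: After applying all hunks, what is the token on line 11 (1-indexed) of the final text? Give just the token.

Hunk 1: at line 5 remove [skar] add [yxc,izrlh] -> 10 lines: qkve jxub rlwoh yhj tljcp you yxc izrlh phn zhnpj
Hunk 2: at line 6 remove [yxc] add [wwhl,uihu] -> 11 lines: qkve jxub rlwoh yhj tljcp you wwhl uihu izrlh phn zhnpj
Hunk 3: at line 8 remove [izrlh,phn] add [lkel,ble] -> 11 lines: qkve jxub rlwoh yhj tljcp you wwhl uihu lkel ble zhnpj
Hunk 4: at line 1 remove [jxub] add [iuwb,ddf,ubjgc] -> 13 lines: qkve iuwb ddf ubjgc rlwoh yhj tljcp you wwhl uihu lkel ble zhnpj
Hunk 5: at line 6 remove [tljcp,you,wwhl] add [xpcrk,gyqs] -> 12 lines: qkve iuwb ddf ubjgc rlwoh yhj xpcrk gyqs uihu lkel ble zhnpj
Hunk 6: at line 6 remove [xpcrk,gyqs] add [fei] -> 11 lines: qkve iuwb ddf ubjgc rlwoh yhj fei uihu lkel ble zhnpj
Hunk 7: at line 6 remove [uihu] add [ikq,vbhv] -> 12 lines: qkve iuwb ddf ubjgc rlwoh yhj fei ikq vbhv lkel ble zhnpj
Final line 11: ble

Answer: ble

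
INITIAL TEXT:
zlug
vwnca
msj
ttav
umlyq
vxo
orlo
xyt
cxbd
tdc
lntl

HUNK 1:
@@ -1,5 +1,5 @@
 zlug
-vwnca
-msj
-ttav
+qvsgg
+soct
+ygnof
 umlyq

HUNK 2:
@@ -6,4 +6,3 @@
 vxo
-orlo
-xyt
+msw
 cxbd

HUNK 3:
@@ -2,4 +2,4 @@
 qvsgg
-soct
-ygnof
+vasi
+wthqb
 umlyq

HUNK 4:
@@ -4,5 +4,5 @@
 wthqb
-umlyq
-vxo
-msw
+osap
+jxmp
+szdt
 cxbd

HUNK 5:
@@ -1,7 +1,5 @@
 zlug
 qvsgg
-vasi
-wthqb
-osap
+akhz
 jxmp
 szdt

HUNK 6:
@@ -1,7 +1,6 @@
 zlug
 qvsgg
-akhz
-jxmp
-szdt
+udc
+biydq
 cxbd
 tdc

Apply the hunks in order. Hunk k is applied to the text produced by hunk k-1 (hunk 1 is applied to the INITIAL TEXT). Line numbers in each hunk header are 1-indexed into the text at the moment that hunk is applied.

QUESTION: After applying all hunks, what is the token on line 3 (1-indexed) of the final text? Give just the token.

Hunk 1: at line 1 remove [vwnca,msj,ttav] add [qvsgg,soct,ygnof] -> 11 lines: zlug qvsgg soct ygnof umlyq vxo orlo xyt cxbd tdc lntl
Hunk 2: at line 6 remove [orlo,xyt] add [msw] -> 10 lines: zlug qvsgg soct ygnof umlyq vxo msw cxbd tdc lntl
Hunk 3: at line 2 remove [soct,ygnof] add [vasi,wthqb] -> 10 lines: zlug qvsgg vasi wthqb umlyq vxo msw cxbd tdc lntl
Hunk 4: at line 4 remove [umlyq,vxo,msw] add [osap,jxmp,szdt] -> 10 lines: zlug qvsgg vasi wthqb osap jxmp szdt cxbd tdc lntl
Hunk 5: at line 1 remove [vasi,wthqb,osap] add [akhz] -> 8 lines: zlug qvsgg akhz jxmp szdt cxbd tdc lntl
Hunk 6: at line 1 remove [akhz,jxmp,szdt] add [udc,biydq] -> 7 lines: zlug qvsgg udc biydq cxbd tdc lntl
Final line 3: udc

Answer: udc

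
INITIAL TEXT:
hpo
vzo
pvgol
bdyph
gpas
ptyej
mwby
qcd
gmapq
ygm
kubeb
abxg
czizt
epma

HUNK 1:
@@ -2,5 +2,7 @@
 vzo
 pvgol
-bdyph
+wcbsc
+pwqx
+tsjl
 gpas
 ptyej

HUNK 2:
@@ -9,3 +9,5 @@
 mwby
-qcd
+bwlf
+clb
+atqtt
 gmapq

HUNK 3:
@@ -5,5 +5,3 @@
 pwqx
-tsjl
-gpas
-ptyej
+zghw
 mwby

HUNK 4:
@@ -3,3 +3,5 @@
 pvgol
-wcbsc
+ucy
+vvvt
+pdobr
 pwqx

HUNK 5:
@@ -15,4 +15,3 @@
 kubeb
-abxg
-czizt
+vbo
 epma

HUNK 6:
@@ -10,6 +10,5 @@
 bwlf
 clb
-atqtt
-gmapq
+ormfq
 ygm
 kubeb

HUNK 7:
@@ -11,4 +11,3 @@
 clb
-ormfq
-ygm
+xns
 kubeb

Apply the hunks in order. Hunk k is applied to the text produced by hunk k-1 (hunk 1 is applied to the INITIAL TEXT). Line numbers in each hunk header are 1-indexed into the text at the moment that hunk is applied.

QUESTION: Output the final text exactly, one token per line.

Answer: hpo
vzo
pvgol
ucy
vvvt
pdobr
pwqx
zghw
mwby
bwlf
clb
xns
kubeb
vbo
epma

Derivation:
Hunk 1: at line 2 remove [bdyph] add [wcbsc,pwqx,tsjl] -> 16 lines: hpo vzo pvgol wcbsc pwqx tsjl gpas ptyej mwby qcd gmapq ygm kubeb abxg czizt epma
Hunk 2: at line 9 remove [qcd] add [bwlf,clb,atqtt] -> 18 lines: hpo vzo pvgol wcbsc pwqx tsjl gpas ptyej mwby bwlf clb atqtt gmapq ygm kubeb abxg czizt epma
Hunk 3: at line 5 remove [tsjl,gpas,ptyej] add [zghw] -> 16 lines: hpo vzo pvgol wcbsc pwqx zghw mwby bwlf clb atqtt gmapq ygm kubeb abxg czizt epma
Hunk 4: at line 3 remove [wcbsc] add [ucy,vvvt,pdobr] -> 18 lines: hpo vzo pvgol ucy vvvt pdobr pwqx zghw mwby bwlf clb atqtt gmapq ygm kubeb abxg czizt epma
Hunk 5: at line 15 remove [abxg,czizt] add [vbo] -> 17 lines: hpo vzo pvgol ucy vvvt pdobr pwqx zghw mwby bwlf clb atqtt gmapq ygm kubeb vbo epma
Hunk 6: at line 10 remove [atqtt,gmapq] add [ormfq] -> 16 lines: hpo vzo pvgol ucy vvvt pdobr pwqx zghw mwby bwlf clb ormfq ygm kubeb vbo epma
Hunk 7: at line 11 remove [ormfq,ygm] add [xns] -> 15 lines: hpo vzo pvgol ucy vvvt pdobr pwqx zghw mwby bwlf clb xns kubeb vbo epma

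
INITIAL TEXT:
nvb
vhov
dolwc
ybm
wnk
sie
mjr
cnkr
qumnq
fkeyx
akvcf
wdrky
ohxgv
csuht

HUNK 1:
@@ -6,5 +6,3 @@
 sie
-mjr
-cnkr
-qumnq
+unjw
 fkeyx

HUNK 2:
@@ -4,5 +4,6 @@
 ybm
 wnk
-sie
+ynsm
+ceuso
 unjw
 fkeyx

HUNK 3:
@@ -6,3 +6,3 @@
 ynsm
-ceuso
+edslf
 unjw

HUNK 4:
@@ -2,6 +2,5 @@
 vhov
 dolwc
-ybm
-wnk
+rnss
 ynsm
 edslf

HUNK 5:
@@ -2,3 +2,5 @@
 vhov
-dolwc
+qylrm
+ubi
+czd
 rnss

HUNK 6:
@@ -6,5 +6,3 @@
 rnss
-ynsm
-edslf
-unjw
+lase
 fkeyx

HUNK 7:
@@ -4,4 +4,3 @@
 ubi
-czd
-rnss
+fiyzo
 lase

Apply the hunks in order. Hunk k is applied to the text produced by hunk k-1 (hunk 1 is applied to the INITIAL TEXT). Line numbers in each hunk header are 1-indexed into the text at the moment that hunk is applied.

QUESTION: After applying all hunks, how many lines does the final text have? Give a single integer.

Hunk 1: at line 6 remove [mjr,cnkr,qumnq] add [unjw] -> 12 lines: nvb vhov dolwc ybm wnk sie unjw fkeyx akvcf wdrky ohxgv csuht
Hunk 2: at line 4 remove [sie] add [ynsm,ceuso] -> 13 lines: nvb vhov dolwc ybm wnk ynsm ceuso unjw fkeyx akvcf wdrky ohxgv csuht
Hunk 3: at line 6 remove [ceuso] add [edslf] -> 13 lines: nvb vhov dolwc ybm wnk ynsm edslf unjw fkeyx akvcf wdrky ohxgv csuht
Hunk 4: at line 2 remove [ybm,wnk] add [rnss] -> 12 lines: nvb vhov dolwc rnss ynsm edslf unjw fkeyx akvcf wdrky ohxgv csuht
Hunk 5: at line 2 remove [dolwc] add [qylrm,ubi,czd] -> 14 lines: nvb vhov qylrm ubi czd rnss ynsm edslf unjw fkeyx akvcf wdrky ohxgv csuht
Hunk 6: at line 6 remove [ynsm,edslf,unjw] add [lase] -> 12 lines: nvb vhov qylrm ubi czd rnss lase fkeyx akvcf wdrky ohxgv csuht
Hunk 7: at line 4 remove [czd,rnss] add [fiyzo] -> 11 lines: nvb vhov qylrm ubi fiyzo lase fkeyx akvcf wdrky ohxgv csuht
Final line count: 11

Answer: 11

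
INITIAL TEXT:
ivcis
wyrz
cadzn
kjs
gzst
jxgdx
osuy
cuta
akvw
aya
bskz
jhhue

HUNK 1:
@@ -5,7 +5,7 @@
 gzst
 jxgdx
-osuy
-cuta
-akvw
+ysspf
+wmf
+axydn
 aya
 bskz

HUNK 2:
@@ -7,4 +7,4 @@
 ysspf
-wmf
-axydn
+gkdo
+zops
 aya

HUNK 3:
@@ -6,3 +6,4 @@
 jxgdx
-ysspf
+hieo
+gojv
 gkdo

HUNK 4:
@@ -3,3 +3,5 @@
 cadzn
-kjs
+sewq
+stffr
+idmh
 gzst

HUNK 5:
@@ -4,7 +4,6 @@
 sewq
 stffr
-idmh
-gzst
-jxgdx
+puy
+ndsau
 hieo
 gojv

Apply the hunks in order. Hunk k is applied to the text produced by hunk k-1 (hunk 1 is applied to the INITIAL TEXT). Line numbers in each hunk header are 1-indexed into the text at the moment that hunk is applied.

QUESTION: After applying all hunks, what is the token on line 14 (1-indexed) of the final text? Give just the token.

Hunk 1: at line 5 remove [osuy,cuta,akvw] add [ysspf,wmf,axydn] -> 12 lines: ivcis wyrz cadzn kjs gzst jxgdx ysspf wmf axydn aya bskz jhhue
Hunk 2: at line 7 remove [wmf,axydn] add [gkdo,zops] -> 12 lines: ivcis wyrz cadzn kjs gzst jxgdx ysspf gkdo zops aya bskz jhhue
Hunk 3: at line 6 remove [ysspf] add [hieo,gojv] -> 13 lines: ivcis wyrz cadzn kjs gzst jxgdx hieo gojv gkdo zops aya bskz jhhue
Hunk 4: at line 3 remove [kjs] add [sewq,stffr,idmh] -> 15 lines: ivcis wyrz cadzn sewq stffr idmh gzst jxgdx hieo gojv gkdo zops aya bskz jhhue
Hunk 5: at line 4 remove [idmh,gzst,jxgdx] add [puy,ndsau] -> 14 lines: ivcis wyrz cadzn sewq stffr puy ndsau hieo gojv gkdo zops aya bskz jhhue
Final line 14: jhhue

Answer: jhhue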